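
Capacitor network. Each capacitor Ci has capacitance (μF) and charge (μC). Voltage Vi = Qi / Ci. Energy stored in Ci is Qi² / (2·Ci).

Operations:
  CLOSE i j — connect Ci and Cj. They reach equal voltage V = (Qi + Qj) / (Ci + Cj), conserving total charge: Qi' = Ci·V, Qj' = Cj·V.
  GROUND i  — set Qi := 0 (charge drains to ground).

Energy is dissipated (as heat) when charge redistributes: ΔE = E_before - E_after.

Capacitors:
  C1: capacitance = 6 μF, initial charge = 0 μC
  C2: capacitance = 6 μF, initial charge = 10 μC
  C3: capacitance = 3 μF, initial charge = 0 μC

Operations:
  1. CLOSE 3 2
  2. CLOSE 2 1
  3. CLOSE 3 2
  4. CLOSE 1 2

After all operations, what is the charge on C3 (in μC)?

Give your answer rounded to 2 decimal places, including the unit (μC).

Answer: 2.22 μC

Derivation:
Initial: C1(6μF, Q=0μC, V=0.00V), C2(6μF, Q=10μC, V=1.67V), C3(3μF, Q=0μC, V=0.00V)
Op 1: CLOSE 3-2: Q_total=10.00, C_total=9.00, V=1.11; Q3=3.33, Q2=6.67; dissipated=2.778
Op 2: CLOSE 2-1: Q_total=6.67, C_total=12.00, V=0.56; Q2=3.33, Q1=3.33; dissipated=1.852
Op 3: CLOSE 3-2: Q_total=6.67, C_total=9.00, V=0.74; Q3=2.22, Q2=4.44; dissipated=0.309
Op 4: CLOSE 1-2: Q_total=7.78, C_total=12.00, V=0.65; Q1=3.89, Q2=3.89; dissipated=0.051
Final charges: Q1=3.89, Q2=3.89, Q3=2.22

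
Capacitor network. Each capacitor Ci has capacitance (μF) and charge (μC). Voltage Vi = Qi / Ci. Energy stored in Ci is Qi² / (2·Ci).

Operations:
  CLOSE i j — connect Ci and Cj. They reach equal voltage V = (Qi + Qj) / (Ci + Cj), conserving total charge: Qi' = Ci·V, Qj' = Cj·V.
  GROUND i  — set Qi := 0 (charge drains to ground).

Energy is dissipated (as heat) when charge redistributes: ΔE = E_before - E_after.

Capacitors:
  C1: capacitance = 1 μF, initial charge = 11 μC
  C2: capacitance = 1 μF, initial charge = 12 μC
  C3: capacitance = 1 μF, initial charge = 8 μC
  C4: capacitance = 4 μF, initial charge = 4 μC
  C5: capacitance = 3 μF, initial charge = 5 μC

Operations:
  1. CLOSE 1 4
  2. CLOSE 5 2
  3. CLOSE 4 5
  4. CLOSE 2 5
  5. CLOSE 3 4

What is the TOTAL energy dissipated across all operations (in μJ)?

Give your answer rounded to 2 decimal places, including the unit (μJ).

Initial: C1(1μF, Q=11μC, V=11.00V), C2(1μF, Q=12μC, V=12.00V), C3(1μF, Q=8μC, V=8.00V), C4(4μF, Q=4μC, V=1.00V), C5(3μF, Q=5μC, V=1.67V)
Op 1: CLOSE 1-4: Q_total=15.00, C_total=5.00, V=3.00; Q1=3.00, Q4=12.00; dissipated=40.000
Op 2: CLOSE 5-2: Q_total=17.00, C_total=4.00, V=4.25; Q5=12.75, Q2=4.25; dissipated=40.042
Op 3: CLOSE 4-5: Q_total=24.75, C_total=7.00, V=3.54; Q4=14.14, Q5=10.61; dissipated=1.339
Op 4: CLOSE 2-5: Q_total=14.86, C_total=4.00, V=3.71; Q2=3.71, Q5=11.14; dissipated=0.191
Op 5: CLOSE 3-4: Q_total=22.14, C_total=5.00, V=4.43; Q3=4.43, Q4=17.71; dissipated=7.972
Total dissipated: 89.544 μJ

Answer: 89.54 μJ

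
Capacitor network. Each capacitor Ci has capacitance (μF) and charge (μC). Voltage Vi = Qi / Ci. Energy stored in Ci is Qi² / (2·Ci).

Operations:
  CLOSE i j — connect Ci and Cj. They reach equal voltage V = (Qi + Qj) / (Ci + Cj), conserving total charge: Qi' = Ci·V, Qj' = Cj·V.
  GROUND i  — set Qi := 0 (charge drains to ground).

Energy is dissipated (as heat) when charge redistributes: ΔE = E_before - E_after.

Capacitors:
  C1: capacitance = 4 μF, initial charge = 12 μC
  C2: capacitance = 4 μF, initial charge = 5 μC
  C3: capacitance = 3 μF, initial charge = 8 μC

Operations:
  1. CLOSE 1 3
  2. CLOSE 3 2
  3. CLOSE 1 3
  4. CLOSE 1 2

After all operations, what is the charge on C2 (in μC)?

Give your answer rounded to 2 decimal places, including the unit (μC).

Answer: 8.80 μC

Derivation:
Initial: C1(4μF, Q=12μC, V=3.00V), C2(4μF, Q=5μC, V=1.25V), C3(3μF, Q=8μC, V=2.67V)
Op 1: CLOSE 1-3: Q_total=20.00, C_total=7.00, V=2.86; Q1=11.43, Q3=8.57; dissipated=0.095
Op 2: CLOSE 3-2: Q_total=13.57, C_total=7.00, V=1.94; Q3=5.82, Q2=7.76; dissipated=2.214
Op 3: CLOSE 1-3: Q_total=17.24, C_total=7.00, V=2.46; Q1=9.85, Q3=7.39; dissipated=0.723
Op 4: CLOSE 1-2: Q_total=17.61, C_total=8.00, V=2.20; Q1=8.80, Q2=8.80; dissipated=0.275
Final charges: Q1=8.80, Q2=8.80, Q3=7.39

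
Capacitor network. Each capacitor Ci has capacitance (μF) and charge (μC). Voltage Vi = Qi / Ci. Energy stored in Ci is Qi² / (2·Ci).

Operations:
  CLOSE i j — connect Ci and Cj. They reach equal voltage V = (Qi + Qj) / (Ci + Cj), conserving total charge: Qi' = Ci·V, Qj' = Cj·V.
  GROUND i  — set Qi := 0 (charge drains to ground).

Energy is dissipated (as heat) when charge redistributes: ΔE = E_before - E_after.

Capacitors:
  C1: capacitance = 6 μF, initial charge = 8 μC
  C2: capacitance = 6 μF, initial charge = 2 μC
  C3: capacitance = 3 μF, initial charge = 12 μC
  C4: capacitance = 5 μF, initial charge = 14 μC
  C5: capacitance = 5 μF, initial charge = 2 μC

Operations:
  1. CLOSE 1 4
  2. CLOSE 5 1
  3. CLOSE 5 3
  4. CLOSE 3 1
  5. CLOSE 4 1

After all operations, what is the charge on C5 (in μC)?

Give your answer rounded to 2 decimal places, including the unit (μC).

Answer: 11.48 μC

Derivation:
Initial: C1(6μF, Q=8μC, V=1.33V), C2(6μF, Q=2μC, V=0.33V), C3(3μF, Q=12μC, V=4.00V), C4(5μF, Q=14μC, V=2.80V), C5(5μF, Q=2μC, V=0.40V)
Op 1: CLOSE 1-4: Q_total=22.00, C_total=11.00, V=2.00; Q1=12.00, Q4=10.00; dissipated=2.933
Op 2: CLOSE 5-1: Q_total=14.00, C_total=11.00, V=1.27; Q5=6.36, Q1=7.64; dissipated=3.491
Op 3: CLOSE 5-3: Q_total=18.36, C_total=8.00, V=2.30; Q5=11.48, Q3=6.89; dissipated=6.973
Op 4: CLOSE 3-1: Q_total=14.52, C_total=9.00, V=1.61; Q3=4.84, Q1=9.68; dissipated=1.046
Op 5: CLOSE 4-1: Q_total=19.68, C_total=11.00, V=1.79; Q4=8.95, Q1=10.74; dissipated=0.204
Final charges: Q1=10.74, Q2=2.00, Q3=4.84, Q4=8.95, Q5=11.48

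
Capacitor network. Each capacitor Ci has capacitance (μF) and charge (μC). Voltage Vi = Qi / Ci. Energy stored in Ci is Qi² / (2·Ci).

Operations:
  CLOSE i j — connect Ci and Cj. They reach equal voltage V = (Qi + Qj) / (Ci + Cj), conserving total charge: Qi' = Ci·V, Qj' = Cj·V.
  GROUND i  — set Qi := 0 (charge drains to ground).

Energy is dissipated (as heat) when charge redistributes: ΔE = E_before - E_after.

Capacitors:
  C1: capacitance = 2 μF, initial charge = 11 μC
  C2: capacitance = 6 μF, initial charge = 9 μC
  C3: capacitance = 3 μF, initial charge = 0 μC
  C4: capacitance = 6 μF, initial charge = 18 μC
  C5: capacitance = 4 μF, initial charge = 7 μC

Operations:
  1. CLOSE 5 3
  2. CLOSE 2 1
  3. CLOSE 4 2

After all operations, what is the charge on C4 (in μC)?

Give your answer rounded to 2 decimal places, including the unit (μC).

Answer: 16.50 μC

Derivation:
Initial: C1(2μF, Q=11μC, V=5.50V), C2(6μF, Q=9μC, V=1.50V), C3(3μF, Q=0μC, V=0.00V), C4(6μF, Q=18μC, V=3.00V), C5(4μF, Q=7μC, V=1.75V)
Op 1: CLOSE 5-3: Q_total=7.00, C_total=7.00, V=1.00; Q5=4.00, Q3=3.00; dissipated=2.625
Op 2: CLOSE 2-1: Q_total=20.00, C_total=8.00, V=2.50; Q2=15.00, Q1=5.00; dissipated=12.000
Op 3: CLOSE 4-2: Q_total=33.00, C_total=12.00, V=2.75; Q4=16.50, Q2=16.50; dissipated=0.375
Final charges: Q1=5.00, Q2=16.50, Q3=3.00, Q4=16.50, Q5=4.00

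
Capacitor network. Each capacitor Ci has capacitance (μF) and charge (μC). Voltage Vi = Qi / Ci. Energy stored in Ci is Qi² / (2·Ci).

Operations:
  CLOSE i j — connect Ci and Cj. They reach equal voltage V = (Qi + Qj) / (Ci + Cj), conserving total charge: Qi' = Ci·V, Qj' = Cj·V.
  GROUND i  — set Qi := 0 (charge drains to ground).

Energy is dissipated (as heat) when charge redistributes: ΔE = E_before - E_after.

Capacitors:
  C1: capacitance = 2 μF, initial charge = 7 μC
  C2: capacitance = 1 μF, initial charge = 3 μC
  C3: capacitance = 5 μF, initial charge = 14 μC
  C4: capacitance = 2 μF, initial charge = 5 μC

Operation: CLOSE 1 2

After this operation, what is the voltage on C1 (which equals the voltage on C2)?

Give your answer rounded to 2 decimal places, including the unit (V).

Answer: 3.33 V

Derivation:
Initial: C1(2μF, Q=7μC, V=3.50V), C2(1μF, Q=3μC, V=3.00V), C3(5μF, Q=14μC, V=2.80V), C4(2μF, Q=5μC, V=2.50V)
Op 1: CLOSE 1-2: Q_total=10.00, C_total=3.00, V=3.33; Q1=6.67, Q2=3.33; dissipated=0.083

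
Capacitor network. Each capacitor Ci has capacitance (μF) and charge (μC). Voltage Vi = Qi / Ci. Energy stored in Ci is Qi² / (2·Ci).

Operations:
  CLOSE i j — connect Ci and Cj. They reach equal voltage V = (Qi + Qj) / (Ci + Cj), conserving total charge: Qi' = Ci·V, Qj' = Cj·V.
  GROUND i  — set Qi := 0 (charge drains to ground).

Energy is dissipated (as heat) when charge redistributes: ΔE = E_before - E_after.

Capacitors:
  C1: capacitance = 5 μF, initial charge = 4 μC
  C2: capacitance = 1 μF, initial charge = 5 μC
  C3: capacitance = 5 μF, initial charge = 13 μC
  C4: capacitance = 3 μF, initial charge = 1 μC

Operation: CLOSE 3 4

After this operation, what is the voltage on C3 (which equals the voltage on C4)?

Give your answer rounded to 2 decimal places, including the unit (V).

Initial: C1(5μF, Q=4μC, V=0.80V), C2(1μF, Q=5μC, V=5.00V), C3(5μF, Q=13μC, V=2.60V), C4(3μF, Q=1μC, V=0.33V)
Op 1: CLOSE 3-4: Q_total=14.00, C_total=8.00, V=1.75; Q3=8.75, Q4=5.25; dissipated=4.817

Answer: 1.75 V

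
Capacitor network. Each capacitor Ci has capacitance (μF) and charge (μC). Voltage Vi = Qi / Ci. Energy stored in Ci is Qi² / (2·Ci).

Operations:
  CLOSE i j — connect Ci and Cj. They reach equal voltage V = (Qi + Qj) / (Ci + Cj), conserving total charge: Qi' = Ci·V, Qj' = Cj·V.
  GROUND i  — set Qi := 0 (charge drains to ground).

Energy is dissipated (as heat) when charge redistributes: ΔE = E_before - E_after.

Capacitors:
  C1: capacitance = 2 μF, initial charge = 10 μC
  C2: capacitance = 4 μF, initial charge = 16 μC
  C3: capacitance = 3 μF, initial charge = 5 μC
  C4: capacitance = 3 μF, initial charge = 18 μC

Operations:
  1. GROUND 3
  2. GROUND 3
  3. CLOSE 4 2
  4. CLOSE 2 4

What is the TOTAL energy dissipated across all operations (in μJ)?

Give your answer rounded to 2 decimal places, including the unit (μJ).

Initial: C1(2μF, Q=10μC, V=5.00V), C2(4μF, Q=16μC, V=4.00V), C3(3μF, Q=5μC, V=1.67V), C4(3μF, Q=18μC, V=6.00V)
Op 1: GROUND 3: Q3=0; energy lost=4.167
Op 2: GROUND 3: Q3=0; energy lost=0.000
Op 3: CLOSE 4-2: Q_total=34.00, C_total=7.00, V=4.86; Q4=14.57, Q2=19.43; dissipated=3.429
Op 4: CLOSE 2-4: Q_total=34.00, C_total=7.00, V=4.86; Q2=19.43, Q4=14.57; dissipated=0.000
Total dissipated: 7.595 μJ

Answer: 7.60 μJ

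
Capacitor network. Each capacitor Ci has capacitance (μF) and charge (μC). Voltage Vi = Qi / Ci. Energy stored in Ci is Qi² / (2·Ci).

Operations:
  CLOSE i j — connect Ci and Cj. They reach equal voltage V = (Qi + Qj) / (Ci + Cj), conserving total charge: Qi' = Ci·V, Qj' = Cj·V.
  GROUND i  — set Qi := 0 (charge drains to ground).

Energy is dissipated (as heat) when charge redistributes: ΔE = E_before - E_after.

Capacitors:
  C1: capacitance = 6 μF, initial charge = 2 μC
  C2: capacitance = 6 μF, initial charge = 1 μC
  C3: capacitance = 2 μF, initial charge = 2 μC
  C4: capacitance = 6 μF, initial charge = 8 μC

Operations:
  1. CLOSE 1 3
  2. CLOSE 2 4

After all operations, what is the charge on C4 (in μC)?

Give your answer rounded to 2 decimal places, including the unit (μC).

Answer: 4.50 μC

Derivation:
Initial: C1(6μF, Q=2μC, V=0.33V), C2(6μF, Q=1μC, V=0.17V), C3(2μF, Q=2μC, V=1.00V), C4(6μF, Q=8μC, V=1.33V)
Op 1: CLOSE 1-3: Q_total=4.00, C_total=8.00, V=0.50; Q1=3.00, Q3=1.00; dissipated=0.333
Op 2: CLOSE 2-4: Q_total=9.00, C_total=12.00, V=0.75; Q2=4.50, Q4=4.50; dissipated=2.042
Final charges: Q1=3.00, Q2=4.50, Q3=1.00, Q4=4.50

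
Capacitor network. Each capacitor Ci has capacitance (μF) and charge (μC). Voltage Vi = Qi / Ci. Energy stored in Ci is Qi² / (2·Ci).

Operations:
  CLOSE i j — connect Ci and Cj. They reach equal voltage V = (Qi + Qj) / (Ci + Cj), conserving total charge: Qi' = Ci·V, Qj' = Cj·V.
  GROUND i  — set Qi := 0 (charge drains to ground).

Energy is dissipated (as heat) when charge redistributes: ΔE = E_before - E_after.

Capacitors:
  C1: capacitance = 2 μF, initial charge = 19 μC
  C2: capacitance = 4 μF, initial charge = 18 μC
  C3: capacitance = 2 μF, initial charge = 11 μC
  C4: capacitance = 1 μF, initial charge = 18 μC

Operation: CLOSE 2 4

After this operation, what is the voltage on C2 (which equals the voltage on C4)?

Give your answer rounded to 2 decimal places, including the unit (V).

Initial: C1(2μF, Q=19μC, V=9.50V), C2(4μF, Q=18μC, V=4.50V), C3(2μF, Q=11μC, V=5.50V), C4(1μF, Q=18μC, V=18.00V)
Op 1: CLOSE 2-4: Q_total=36.00, C_total=5.00, V=7.20; Q2=28.80, Q4=7.20; dissipated=72.900

Answer: 7.20 V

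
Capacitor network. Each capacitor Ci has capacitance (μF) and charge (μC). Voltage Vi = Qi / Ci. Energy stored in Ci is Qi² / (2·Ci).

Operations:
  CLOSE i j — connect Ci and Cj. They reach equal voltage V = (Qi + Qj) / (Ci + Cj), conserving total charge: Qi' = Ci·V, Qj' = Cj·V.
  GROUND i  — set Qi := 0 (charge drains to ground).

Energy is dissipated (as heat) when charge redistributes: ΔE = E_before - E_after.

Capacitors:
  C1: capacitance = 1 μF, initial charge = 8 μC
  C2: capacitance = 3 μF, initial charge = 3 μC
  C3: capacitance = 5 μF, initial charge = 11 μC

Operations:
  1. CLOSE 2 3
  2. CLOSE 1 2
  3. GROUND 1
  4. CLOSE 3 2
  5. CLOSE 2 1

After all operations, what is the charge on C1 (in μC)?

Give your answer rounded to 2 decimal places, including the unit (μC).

Initial: C1(1μF, Q=8μC, V=8.00V), C2(3μF, Q=3μC, V=1.00V), C3(5μF, Q=11μC, V=2.20V)
Op 1: CLOSE 2-3: Q_total=14.00, C_total=8.00, V=1.75; Q2=5.25, Q3=8.75; dissipated=1.350
Op 2: CLOSE 1-2: Q_total=13.25, C_total=4.00, V=3.31; Q1=3.31, Q2=9.94; dissipated=14.648
Op 3: GROUND 1: Q1=0; energy lost=5.486
Op 4: CLOSE 3-2: Q_total=18.69, C_total=8.00, V=2.34; Q3=11.68, Q2=7.01; dissipated=2.289
Op 5: CLOSE 2-1: Q_total=7.01, C_total=4.00, V=1.75; Q2=5.26, Q1=1.75; dissipated=2.046
Final charges: Q1=1.75, Q2=5.26, Q3=11.68

Answer: 1.75 μC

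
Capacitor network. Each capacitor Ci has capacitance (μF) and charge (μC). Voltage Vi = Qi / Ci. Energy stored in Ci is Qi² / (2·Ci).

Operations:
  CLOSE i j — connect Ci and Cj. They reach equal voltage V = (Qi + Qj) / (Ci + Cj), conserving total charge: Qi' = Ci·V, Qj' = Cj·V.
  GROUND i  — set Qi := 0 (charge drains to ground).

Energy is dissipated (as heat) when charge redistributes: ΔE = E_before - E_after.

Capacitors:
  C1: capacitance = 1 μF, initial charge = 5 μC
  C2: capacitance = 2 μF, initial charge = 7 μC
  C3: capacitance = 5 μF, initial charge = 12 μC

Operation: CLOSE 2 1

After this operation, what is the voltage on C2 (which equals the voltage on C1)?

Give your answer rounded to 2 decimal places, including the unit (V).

Initial: C1(1μF, Q=5μC, V=5.00V), C2(2μF, Q=7μC, V=3.50V), C3(5μF, Q=12μC, V=2.40V)
Op 1: CLOSE 2-1: Q_total=12.00, C_total=3.00, V=4.00; Q2=8.00, Q1=4.00; dissipated=0.750

Answer: 4.00 V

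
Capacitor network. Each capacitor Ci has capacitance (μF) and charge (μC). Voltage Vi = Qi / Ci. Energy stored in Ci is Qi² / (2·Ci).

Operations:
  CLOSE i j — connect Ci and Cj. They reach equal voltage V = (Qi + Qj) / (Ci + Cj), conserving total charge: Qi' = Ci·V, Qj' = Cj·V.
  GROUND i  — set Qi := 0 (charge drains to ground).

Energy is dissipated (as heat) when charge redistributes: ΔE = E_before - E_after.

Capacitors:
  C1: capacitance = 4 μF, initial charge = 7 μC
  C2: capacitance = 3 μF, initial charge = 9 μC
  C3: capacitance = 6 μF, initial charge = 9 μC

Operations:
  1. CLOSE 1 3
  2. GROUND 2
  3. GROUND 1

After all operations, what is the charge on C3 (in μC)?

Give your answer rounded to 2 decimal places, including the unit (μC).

Initial: C1(4μF, Q=7μC, V=1.75V), C2(3μF, Q=9μC, V=3.00V), C3(6μF, Q=9μC, V=1.50V)
Op 1: CLOSE 1-3: Q_total=16.00, C_total=10.00, V=1.60; Q1=6.40, Q3=9.60; dissipated=0.075
Op 2: GROUND 2: Q2=0; energy lost=13.500
Op 3: GROUND 1: Q1=0; energy lost=5.120
Final charges: Q1=0.00, Q2=0.00, Q3=9.60

Answer: 9.60 μC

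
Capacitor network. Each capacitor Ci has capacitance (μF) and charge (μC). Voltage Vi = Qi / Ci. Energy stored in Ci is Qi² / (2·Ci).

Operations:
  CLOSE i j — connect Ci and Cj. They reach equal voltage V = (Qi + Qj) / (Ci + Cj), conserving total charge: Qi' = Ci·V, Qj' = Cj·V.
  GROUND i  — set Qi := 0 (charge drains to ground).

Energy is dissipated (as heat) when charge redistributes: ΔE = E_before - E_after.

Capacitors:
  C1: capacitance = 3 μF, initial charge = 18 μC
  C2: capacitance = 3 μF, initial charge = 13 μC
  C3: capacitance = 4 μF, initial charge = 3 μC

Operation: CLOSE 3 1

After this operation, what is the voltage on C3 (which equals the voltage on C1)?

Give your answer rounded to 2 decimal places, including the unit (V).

Initial: C1(3μF, Q=18μC, V=6.00V), C2(3μF, Q=13μC, V=4.33V), C3(4μF, Q=3μC, V=0.75V)
Op 1: CLOSE 3-1: Q_total=21.00, C_total=7.00, V=3.00; Q3=12.00, Q1=9.00; dissipated=23.625

Answer: 3.00 V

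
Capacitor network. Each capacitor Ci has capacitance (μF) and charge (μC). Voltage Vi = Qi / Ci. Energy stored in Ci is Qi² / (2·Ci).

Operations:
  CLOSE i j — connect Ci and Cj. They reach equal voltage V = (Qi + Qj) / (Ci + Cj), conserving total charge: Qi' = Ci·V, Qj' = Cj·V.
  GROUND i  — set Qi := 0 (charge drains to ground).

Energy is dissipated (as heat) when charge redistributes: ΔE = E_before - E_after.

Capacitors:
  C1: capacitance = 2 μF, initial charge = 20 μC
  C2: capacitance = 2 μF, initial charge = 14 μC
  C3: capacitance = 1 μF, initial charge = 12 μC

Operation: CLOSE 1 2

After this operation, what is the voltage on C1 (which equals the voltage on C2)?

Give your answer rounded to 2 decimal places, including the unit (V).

Answer: 8.50 V

Derivation:
Initial: C1(2μF, Q=20μC, V=10.00V), C2(2μF, Q=14μC, V=7.00V), C3(1μF, Q=12μC, V=12.00V)
Op 1: CLOSE 1-2: Q_total=34.00, C_total=4.00, V=8.50; Q1=17.00, Q2=17.00; dissipated=4.500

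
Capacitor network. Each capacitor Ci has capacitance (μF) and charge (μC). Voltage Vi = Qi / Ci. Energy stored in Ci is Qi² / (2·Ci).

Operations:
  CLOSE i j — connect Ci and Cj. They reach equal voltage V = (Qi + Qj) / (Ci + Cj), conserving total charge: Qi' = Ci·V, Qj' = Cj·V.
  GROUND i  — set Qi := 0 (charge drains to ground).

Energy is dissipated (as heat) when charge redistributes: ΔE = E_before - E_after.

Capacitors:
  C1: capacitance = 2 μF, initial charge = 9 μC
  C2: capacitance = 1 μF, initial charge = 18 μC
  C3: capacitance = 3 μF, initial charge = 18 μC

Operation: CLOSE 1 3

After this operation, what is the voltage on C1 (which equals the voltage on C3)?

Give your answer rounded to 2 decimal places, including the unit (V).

Initial: C1(2μF, Q=9μC, V=4.50V), C2(1μF, Q=18μC, V=18.00V), C3(3μF, Q=18μC, V=6.00V)
Op 1: CLOSE 1-3: Q_total=27.00, C_total=5.00, V=5.40; Q1=10.80, Q3=16.20; dissipated=1.350

Answer: 5.40 V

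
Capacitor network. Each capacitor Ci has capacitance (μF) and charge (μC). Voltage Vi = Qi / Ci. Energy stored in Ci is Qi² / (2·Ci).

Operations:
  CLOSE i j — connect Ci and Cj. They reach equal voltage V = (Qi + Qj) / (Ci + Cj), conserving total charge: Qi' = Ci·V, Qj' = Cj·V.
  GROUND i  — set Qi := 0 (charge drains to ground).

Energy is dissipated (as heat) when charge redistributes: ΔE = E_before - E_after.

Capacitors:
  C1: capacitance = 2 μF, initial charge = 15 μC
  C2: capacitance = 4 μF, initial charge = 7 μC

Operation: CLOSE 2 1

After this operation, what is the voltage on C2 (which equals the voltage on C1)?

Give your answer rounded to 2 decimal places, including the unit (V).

Initial: C1(2μF, Q=15μC, V=7.50V), C2(4μF, Q=7μC, V=1.75V)
Op 1: CLOSE 2-1: Q_total=22.00, C_total=6.00, V=3.67; Q2=14.67, Q1=7.33; dissipated=22.042

Answer: 3.67 V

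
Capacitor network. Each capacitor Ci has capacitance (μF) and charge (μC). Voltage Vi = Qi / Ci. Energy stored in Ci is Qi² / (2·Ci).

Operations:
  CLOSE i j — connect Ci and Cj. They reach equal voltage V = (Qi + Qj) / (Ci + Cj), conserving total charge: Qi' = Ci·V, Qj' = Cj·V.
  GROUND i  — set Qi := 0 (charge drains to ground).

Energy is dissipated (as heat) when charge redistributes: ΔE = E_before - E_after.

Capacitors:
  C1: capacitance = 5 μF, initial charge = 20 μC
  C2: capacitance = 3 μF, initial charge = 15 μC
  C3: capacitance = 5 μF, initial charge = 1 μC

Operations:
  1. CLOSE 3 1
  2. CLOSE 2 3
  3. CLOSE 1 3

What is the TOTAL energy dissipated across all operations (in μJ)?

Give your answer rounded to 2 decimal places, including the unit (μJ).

Answer: 27.41 μJ

Derivation:
Initial: C1(5μF, Q=20μC, V=4.00V), C2(3μF, Q=15μC, V=5.00V), C3(5μF, Q=1μC, V=0.20V)
Op 1: CLOSE 3-1: Q_total=21.00, C_total=10.00, V=2.10; Q3=10.50, Q1=10.50; dissipated=18.050
Op 2: CLOSE 2-3: Q_total=25.50, C_total=8.00, V=3.19; Q2=9.56, Q3=15.94; dissipated=7.884
Op 3: CLOSE 1-3: Q_total=26.44, C_total=10.00, V=2.64; Q1=13.22, Q3=13.22; dissipated=1.478
Total dissipated: 27.413 μJ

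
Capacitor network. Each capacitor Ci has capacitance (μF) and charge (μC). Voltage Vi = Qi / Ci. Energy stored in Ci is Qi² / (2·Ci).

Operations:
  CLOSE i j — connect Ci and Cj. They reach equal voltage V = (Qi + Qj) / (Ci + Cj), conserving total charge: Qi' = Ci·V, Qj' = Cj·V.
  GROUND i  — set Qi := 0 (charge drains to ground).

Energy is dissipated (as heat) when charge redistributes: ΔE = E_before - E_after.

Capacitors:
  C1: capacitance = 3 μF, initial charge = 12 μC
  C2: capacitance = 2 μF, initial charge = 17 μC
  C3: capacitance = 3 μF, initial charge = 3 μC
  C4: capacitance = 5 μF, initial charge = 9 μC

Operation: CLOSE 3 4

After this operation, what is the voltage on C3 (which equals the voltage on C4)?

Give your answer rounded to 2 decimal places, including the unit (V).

Answer: 1.50 V

Derivation:
Initial: C1(3μF, Q=12μC, V=4.00V), C2(2μF, Q=17μC, V=8.50V), C3(3μF, Q=3μC, V=1.00V), C4(5μF, Q=9μC, V=1.80V)
Op 1: CLOSE 3-4: Q_total=12.00, C_total=8.00, V=1.50; Q3=4.50, Q4=7.50; dissipated=0.600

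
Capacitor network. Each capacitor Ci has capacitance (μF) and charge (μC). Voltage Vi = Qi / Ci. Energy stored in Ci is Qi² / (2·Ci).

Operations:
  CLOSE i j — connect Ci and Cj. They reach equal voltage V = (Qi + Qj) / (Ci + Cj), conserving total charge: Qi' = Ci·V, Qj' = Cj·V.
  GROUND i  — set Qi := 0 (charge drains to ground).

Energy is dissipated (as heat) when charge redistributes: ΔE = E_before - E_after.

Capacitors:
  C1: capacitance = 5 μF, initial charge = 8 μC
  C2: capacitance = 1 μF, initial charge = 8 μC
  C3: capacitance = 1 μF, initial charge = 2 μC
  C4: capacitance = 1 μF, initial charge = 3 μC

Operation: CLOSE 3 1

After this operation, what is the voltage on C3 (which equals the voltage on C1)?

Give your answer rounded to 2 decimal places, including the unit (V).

Answer: 1.67 V

Derivation:
Initial: C1(5μF, Q=8μC, V=1.60V), C2(1μF, Q=8μC, V=8.00V), C3(1μF, Q=2μC, V=2.00V), C4(1μF, Q=3μC, V=3.00V)
Op 1: CLOSE 3-1: Q_total=10.00, C_total=6.00, V=1.67; Q3=1.67, Q1=8.33; dissipated=0.067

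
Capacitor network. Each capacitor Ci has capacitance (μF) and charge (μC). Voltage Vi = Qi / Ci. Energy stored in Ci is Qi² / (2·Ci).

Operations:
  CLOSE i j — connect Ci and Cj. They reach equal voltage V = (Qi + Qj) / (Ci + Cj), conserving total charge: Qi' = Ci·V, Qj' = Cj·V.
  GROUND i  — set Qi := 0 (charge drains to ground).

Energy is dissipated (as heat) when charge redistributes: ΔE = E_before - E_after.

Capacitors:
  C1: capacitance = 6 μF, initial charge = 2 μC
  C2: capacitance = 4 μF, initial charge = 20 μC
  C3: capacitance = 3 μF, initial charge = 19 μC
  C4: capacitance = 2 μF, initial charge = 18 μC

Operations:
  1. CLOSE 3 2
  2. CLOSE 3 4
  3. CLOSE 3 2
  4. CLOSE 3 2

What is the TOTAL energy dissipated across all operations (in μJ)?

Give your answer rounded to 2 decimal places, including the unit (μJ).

Answer: 10.19 μJ

Derivation:
Initial: C1(6μF, Q=2μC, V=0.33V), C2(4μF, Q=20μC, V=5.00V), C3(3μF, Q=19μC, V=6.33V), C4(2μF, Q=18μC, V=9.00V)
Op 1: CLOSE 3-2: Q_total=39.00, C_total=7.00, V=5.57; Q3=16.71, Q2=22.29; dissipated=1.524
Op 2: CLOSE 3-4: Q_total=34.71, C_total=5.00, V=6.94; Q3=20.83, Q4=13.89; dissipated=7.053
Op 3: CLOSE 3-2: Q_total=43.11, C_total=7.00, V=6.16; Q3=18.48, Q2=24.64; dissipated=1.612
Op 4: CLOSE 3-2: Q_total=43.11, C_total=7.00, V=6.16; Q3=18.48, Q2=24.64; dissipated=0.000
Total dissipated: 10.189 μJ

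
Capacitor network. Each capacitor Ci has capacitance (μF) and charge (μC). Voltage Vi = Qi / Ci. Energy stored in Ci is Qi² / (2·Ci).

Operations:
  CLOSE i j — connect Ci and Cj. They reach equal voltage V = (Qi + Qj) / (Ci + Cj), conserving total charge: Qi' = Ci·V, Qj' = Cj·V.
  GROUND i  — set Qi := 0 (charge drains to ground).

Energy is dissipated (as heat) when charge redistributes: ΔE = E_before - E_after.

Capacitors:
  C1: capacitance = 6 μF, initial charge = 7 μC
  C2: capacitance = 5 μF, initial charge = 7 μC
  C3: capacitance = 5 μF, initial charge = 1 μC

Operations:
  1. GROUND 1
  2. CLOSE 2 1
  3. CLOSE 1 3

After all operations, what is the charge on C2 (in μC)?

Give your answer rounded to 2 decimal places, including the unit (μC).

Initial: C1(6μF, Q=7μC, V=1.17V), C2(5μF, Q=7μC, V=1.40V), C3(5μF, Q=1μC, V=0.20V)
Op 1: GROUND 1: Q1=0; energy lost=4.083
Op 2: CLOSE 2-1: Q_total=7.00, C_total=11.00, V=0.64; Q2=3.18, Q1=3.82; dissipated=2.673
Op 3: CLOSE 1-3: Q_total=4.82, C_total=11.00, V=0.44; Q1=2.63, Q3=2.19; dissipated=0.260
Final charges: Q1=2.63, Q2=3.18, Q3=2.19

Answer: 3.18 μC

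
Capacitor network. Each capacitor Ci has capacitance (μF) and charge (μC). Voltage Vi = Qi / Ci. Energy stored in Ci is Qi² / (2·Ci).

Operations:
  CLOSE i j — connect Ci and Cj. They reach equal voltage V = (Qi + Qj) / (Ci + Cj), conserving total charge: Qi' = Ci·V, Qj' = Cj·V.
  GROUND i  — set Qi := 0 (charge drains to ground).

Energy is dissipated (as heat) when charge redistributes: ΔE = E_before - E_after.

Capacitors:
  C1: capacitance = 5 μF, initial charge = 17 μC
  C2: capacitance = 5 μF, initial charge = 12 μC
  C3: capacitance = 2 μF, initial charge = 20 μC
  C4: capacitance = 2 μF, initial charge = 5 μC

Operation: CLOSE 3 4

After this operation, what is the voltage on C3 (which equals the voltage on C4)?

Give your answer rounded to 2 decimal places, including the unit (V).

Initial: C1(5μF, Q=17μC, V=3.40V), C2(5μF, Q=12μC, V=2.40V), C3(2μF, Q=20μC, V=10.00V), C4(2μF, Q=5μC, V=2.50V)
Op 1: CLOSE 3-4: Q_total=25.00, C_total=4.00, V=6.25; Q3=12.50, Q4=12.50; dissipated=28.125

Answer: 6.25 V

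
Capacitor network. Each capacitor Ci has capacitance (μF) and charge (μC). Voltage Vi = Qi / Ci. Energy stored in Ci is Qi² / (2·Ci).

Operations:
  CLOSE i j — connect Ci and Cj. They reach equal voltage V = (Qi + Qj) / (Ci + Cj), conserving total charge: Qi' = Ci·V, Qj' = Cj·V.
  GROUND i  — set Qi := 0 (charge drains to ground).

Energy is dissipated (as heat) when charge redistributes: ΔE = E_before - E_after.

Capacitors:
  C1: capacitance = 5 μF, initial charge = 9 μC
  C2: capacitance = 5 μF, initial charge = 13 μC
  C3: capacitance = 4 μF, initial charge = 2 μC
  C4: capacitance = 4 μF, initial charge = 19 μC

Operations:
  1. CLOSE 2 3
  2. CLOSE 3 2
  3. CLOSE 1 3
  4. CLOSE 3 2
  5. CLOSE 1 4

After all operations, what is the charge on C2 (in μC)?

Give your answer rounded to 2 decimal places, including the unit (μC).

Answer: 8.50 μC

Derivation:
Initial: C1(5μF, Q=9μC, V=1.80V), C2(5μF, Q=13μC, V=2.60V), C3(4μF, Q=2μC, V=0.50V), C4(4μF, Q=19μC, V=4.75V)
Op 1: CLOSE 2-3: Q_total=15.00, C_total=9.00, V=1.67; Q2=8.33, Q3=6.67; dissipated=4.900
Op 2: CLOSE 3-2: Q_total=15.00, C_total=9.00, V=1.67; Q3=6.67, Q2=8.33; dissipated=0.000
Op 3: CLOSE 1-3: Q_total=15.67, C_total=9.00, V=1.74; Q1=8.70, Q3=6.96; dissipated=0.020
Op 4: CLOSE 3-2: Q_total=15.30, C_total=9.00, V=1.70; Q3=6.80, Q2=8.50; dissipated=0.006
Op 5: CLOSE 1-4: Q_total=27.70, C_total=9.00, V=3.08; Q1=15.39, Q4=12.31; dissipated=10.062
Final charges: Q1=15.39, Q2=8.50, Q3=6.80, Q4=12.31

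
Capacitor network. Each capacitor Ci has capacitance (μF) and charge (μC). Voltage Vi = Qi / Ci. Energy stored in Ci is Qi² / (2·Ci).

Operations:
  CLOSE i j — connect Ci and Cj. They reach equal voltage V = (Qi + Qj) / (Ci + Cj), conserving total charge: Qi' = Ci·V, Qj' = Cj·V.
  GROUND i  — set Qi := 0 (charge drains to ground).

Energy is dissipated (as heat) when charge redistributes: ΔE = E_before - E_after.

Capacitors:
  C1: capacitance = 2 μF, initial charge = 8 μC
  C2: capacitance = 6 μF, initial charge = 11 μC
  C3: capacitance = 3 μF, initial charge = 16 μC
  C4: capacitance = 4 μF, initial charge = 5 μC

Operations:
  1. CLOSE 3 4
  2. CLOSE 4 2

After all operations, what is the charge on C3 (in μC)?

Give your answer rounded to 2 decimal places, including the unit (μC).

Answer: 9.00 μC

Derivation:
Initial: C1(2μF, Q=8μC, V=4.00V), C2(6μF, Q=11μC, V=1.83V), C3(3μF, Q=16μC, V=5.33V), C4(4μF, Q=5μC, V=1.25V)
Op 1: CLOSE 3-4: Q_total=21.00, C_total=7.00, V=3.00; Q3=9.00, Q4=12.00; dissipated=14.292
Op 2: CLOSE 4-2: Q_total=23.00, C_total=10.00, V=2.30; Q4=9.20, Q2=13.80; dissipated=1.633
Final charges: Q1=8.00, Q2=13.80, Q3=9.00, Q4=9.20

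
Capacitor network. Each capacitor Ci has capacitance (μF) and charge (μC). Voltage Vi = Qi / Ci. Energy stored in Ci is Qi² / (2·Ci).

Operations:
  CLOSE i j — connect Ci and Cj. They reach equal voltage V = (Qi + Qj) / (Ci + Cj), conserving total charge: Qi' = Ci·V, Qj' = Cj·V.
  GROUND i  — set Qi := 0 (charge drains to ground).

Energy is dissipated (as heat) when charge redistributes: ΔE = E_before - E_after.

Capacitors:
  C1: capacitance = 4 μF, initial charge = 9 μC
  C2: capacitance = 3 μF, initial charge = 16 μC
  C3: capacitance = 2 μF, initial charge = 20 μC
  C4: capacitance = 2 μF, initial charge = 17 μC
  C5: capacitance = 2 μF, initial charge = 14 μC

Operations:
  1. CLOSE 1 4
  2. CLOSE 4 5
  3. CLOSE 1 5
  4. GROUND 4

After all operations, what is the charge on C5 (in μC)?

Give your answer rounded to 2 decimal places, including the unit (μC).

Answer: 9.56 μC

Derivation:
Initial: C1(4μF, Q=9μC, V=2.25V), C2(3μF, Q=16μC, V=5.33V), C3(2μF, Q=20μC, V=10.00V), C4(2μF, Q=17μC, V=8.50V), C5(2μF, Q=14μC, V=7.00V)
Op 1: CLOSE 1-4: Q_total=26.00, C_total=6.00, V=4.33; Q1=17.33, Q4=8.67; dissipated=26.042
Op 2: CLOSE 4-5: Q_total=22.67, C_total=4.00, V=5.67; Q4=11.33, Q5=11.33; dissipated=3.556
Op 3: CLOSE 1-5: Q_total=28.67, C_total=6.00, V=4.78; Q1=19.11, Q5=9.56; dissipated=1.185
Op 4: GROUND 4: Q4=0; energy lost=32.111
Final charges: Q1=19.11, Q2=16.00, Q3=20.00, Q4=0.00, Q5=9.56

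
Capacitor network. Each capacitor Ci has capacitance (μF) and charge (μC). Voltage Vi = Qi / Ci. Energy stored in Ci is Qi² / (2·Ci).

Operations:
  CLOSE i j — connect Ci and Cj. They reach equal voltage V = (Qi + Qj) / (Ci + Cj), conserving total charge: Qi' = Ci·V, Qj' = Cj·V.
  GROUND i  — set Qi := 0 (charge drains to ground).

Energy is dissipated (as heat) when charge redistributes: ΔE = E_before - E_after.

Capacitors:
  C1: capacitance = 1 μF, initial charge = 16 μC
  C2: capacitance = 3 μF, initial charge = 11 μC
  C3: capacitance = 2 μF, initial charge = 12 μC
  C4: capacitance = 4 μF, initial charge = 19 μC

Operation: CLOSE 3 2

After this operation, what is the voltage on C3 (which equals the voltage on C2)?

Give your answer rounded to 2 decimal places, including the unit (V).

Initial: C1(1μF, Q=16μC, V=16.00V), C2(3μF, Q=11μC, V=3.67V), C3(2μF, Q=12μC, V=6.00V), C4(4μF, Q=19μC, V=4.75V)
Op 1: CLOSE 3-2: Q_total=23.00, C_total=5.00, V=4.60; Q3=9.20, Q2=13.80; dissipated=3.267

Answer: 4.60 V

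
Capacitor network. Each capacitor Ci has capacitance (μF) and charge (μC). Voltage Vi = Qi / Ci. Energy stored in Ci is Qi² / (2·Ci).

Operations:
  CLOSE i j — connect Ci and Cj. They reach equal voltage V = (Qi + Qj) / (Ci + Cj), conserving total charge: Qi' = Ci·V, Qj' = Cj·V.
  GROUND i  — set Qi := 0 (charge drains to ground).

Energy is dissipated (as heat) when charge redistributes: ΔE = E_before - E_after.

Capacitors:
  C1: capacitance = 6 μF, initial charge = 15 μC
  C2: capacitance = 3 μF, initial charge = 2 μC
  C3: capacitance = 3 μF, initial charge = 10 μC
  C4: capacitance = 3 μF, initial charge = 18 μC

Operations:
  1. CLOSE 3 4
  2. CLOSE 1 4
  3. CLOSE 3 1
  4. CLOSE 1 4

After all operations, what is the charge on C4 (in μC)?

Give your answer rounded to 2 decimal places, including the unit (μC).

Answer: 10.63 μC

Derivation:
Initial: C1(6μF, Q=15μC, V=2.50V), C2(3μF, Q=2μC, V=0.67V), C3(3μF, Q=10μC, V=3.33V), C4(3μF, Q=18μC, V=6.00V)
Op 1: CLOSE 3-4: Q_total=28.00, C_total=6.00, V=4.67; Q3=14.00, Q4=14.00; dissipated=5.333
Op 2: CLOSE 1-4: Q_total=29.00, C_total=9.00, V=3.22; Q1=19.33, Q4=9.67; dissipated=4.694
Op 3: CLOSE 3-1: Q_total=33.33, C_total=9.00, V=3.70; Q3=11.11, Q1=22.22; dissipated=2.086
Op 4: CLOSE 1-4: Q_total=31.89, C_total=9.00, V=3.54; Q1=21.26, Q4=10.63; dissipated=0.232
Final charges: Q1=21.26, Q2=2.00, Q3=11.11, Q4=10.63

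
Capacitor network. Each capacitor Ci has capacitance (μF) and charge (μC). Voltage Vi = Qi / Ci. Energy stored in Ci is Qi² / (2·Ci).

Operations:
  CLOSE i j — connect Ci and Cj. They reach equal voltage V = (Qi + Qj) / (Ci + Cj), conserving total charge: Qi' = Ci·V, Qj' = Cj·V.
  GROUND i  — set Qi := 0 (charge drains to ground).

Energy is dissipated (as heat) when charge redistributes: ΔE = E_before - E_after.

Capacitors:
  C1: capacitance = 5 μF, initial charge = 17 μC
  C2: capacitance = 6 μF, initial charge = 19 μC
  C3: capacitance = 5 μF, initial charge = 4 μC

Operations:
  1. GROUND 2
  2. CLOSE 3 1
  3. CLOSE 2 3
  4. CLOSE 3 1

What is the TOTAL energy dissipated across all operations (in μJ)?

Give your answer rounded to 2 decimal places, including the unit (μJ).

Answer: 46.19 μJ

Derivation:
Initial: C1(5μF, Q=17μC, V=3.40V), C2(6μF, Q=19μC, V=3.17V), C3(5μF, Q=4μC, V=0.80V)
Op 1: GROUND 2: Q2=0; energy lost=30.083
Op 2: CLOSE 3-1: Q_total=21.00, C_total=10.00, V=2.10; Q3=10.50, Q1=10.50; dissipated=8.450
Op 3: CLOSE 2-3: Q_total=10.50, C_total=11.00, V=0.95; Q2=5.73, Q3=4.77; dissipated=6.014
Op 4: CLOSE 3-1: Q_total=15.27, C_total=10.00, V=1.53; Q3=7.64, Q1=7.64; dissipated=1.640
Total dissipated: 46.187 μJ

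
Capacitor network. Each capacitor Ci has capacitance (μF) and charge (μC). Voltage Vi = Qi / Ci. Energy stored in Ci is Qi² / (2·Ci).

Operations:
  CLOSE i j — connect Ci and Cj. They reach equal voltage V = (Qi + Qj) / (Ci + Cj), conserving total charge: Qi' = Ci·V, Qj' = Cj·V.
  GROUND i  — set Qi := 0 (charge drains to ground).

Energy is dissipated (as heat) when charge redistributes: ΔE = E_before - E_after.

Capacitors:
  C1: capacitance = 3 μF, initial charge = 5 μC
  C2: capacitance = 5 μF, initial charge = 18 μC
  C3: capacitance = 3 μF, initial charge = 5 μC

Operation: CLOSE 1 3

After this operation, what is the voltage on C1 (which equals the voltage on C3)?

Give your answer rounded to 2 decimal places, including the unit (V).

Answer: 1.67 V

Derivation:
Initial: C1(3μF, Q=5μC, V=1.67V), C2(5μF, Q=18μC, V=3.60V), C3(3μF, Q=5μC, V=1.67V)
Op 1: CLOSE 1-3: Q_total=10.00, C_total=6.00, V=1.67; Q1=5.00, Q3=5.00; dissipated=0.000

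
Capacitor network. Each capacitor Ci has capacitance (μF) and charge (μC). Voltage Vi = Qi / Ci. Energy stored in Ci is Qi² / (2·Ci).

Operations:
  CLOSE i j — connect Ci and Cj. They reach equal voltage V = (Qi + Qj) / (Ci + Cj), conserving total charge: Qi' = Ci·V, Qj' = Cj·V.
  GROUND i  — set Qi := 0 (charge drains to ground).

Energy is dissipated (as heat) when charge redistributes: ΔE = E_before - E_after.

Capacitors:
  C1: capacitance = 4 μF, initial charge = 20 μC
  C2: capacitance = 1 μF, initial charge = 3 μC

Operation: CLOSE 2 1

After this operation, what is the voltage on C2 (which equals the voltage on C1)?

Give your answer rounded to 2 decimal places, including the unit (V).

Initial: C1(4μF, Q=20μC, V=5.00V), C2(1μF, Q=3μC, V=3.00V)
Op 1: CLOSE 2-1: Q_total=23.00, C_total=5.00, V=4.60; Q2=4.60, Q1=18.40; dissipated=1.600

Answer: 4.60 V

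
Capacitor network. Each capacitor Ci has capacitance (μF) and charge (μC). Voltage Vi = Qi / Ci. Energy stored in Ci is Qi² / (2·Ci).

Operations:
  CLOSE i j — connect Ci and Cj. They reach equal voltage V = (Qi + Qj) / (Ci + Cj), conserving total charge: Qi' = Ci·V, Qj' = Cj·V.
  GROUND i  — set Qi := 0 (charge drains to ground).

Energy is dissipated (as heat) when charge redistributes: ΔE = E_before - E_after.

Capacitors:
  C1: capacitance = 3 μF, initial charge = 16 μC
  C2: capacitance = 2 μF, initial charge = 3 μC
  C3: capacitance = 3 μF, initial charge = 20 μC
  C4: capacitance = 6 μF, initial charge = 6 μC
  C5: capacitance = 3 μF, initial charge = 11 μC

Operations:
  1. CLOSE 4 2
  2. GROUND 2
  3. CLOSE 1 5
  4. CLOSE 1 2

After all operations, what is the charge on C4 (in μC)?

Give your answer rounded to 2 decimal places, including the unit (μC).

Initial: C1(3μF, Q=16μC, V=5.33V), C2(2μF, Q=3μC, V=1.50V), C3(3μF, Q=20μC, V=6.67V), C4(6μF, Q=6μC, V=1.00V), C5(3μF, Q=11μC, V=3.67V)
Op 1: CLOSE 4-2: Q_total=9.00, C_total=8.00, V=1.12; Q4=6.75, Q2=2.25; dissipated=0.188
Op 2: GROUND 2: Q2=0; energy lost=1.266
Op 3: CLOSE 1-5: Q_total=27.00, C_total=6.00, V=4.50; Q1=13.50, Q5=13.50; dissipated=2.083
Op 4: CLOSE 1-2: Q_total=13.50, C_total=5.00, V=2.70; Q1=8.10, Q2=5.40; dissipated=12.150
Final charges: Q1=8.10, Q2=5.40, Q3=20.00, Q4=6.75, Q5=13.50

Answer: 6.75 μC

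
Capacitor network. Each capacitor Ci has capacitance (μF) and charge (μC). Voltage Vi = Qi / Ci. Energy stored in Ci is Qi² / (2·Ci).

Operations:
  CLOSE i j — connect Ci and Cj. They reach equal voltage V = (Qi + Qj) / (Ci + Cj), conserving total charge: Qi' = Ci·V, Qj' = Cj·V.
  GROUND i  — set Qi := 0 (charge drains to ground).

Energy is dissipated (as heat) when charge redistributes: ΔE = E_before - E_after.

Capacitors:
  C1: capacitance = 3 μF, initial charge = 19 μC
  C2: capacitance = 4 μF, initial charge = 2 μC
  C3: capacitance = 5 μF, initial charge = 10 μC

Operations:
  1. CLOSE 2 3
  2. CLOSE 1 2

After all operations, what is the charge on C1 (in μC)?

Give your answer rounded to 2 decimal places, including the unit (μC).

Answer: 10.43 μC

Derivation:
Initial: C1(3μF, Q=19μC, V=6.33V), C2(4μF, Q=2μC, V=0.50V), C3(5μF, Q=10μC, V=2.00V)
Op 1: CLOSE 2-3: Q_total=12.00, C_total=9.00, V=1.33; Q2=5.33, Q3=6.67; dissipated=2.500
Op 2: CLOSE 1-2: Q_total=24.33, C_total=7.00, V=3.48; Q1=10.43, Q2=13.90; dissipated=21.429
Final charges: Q1=10.43, Q2=13.90, Q3=6.67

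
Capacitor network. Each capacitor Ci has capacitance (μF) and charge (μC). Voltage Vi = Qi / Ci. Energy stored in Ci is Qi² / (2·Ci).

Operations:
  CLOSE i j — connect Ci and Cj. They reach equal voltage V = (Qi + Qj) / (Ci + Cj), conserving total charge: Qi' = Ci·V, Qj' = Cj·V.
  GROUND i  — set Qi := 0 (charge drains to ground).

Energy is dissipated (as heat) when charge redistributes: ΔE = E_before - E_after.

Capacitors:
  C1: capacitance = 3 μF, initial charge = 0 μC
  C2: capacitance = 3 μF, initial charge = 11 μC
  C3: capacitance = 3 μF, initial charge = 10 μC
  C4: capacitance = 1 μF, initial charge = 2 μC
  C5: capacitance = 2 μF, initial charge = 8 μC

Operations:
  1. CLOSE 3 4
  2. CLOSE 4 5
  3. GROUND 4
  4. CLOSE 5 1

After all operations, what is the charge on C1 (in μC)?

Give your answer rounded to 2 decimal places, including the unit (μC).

Initial: C1(3μF, Q=0μC, V=0.00V), C2(3μF, Q=11μC, V=3.67V), C3(3μF, Q=10μC, V=3.33V), C4(1μF, Q=2μC, V=2.00V), C5(2μF, Q=8μC, V=4.00V)
Op 1: CLOSE 3-4: Q_total=12.00, C_total=4.00, V=3.00; Q3=9.00, Q4=3.00; dissipated=0.667
Op 2: CLOSE 4-5: Q_total=11.00, C_total=3.00, V=3.67; Q4=3.67, Q5=7.33; dissipated=0.333
Op 3: GROUND 4: Q4=0; energy lost=6.722
Op 4: CLOSE 5-1: Q_total=7.33, C_total=5.00, V=1.47; Q5=2.93, Q1=4.40; dissipated=8.067
Final charges: Q1=4.40, Q2=11.00, Q3=9.00, Q4=0.00, Q5=2.93

Answer: 4.40 μC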